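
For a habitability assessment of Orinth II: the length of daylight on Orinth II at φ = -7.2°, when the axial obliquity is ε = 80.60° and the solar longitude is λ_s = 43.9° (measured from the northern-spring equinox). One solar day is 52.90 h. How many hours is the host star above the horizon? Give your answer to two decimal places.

24.45 h

Solar declination: sin δ = sin ε · sin λ_s = sin 80.60° × sin 43.9° = 0.68409, so δ = +43.164°.
cos H₀ = −tan φ · tan δ = −tan(-7.2°) × tan(+43.164°) = 0.1185, so H₀ = 1.4520 rad = 83.20°.
Daylight = 2H₀/(2π) × 52.90 h = (1.4520/π) × 52.90 = 24.45 h.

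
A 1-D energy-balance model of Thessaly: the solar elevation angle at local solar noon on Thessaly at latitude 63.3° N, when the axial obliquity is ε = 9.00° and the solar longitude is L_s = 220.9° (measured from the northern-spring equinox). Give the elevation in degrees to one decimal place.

Solar declination: sin δ = sin ε · sin L_s = sin 9.00° × sin 220.9° = -0.10242, so δ = -5.879°.
At local noon the hour angle is zero, so the zenith angle equals |ϕ − δ| = |+63.3° − (-5.879°)| = 69.179°.
Elevation = 90° − 69.179° = 20.8°.

20.8°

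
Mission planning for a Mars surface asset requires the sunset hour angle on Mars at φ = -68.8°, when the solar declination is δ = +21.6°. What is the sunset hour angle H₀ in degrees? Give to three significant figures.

H₀ = 0.00°

cos H₀ = −tan φ · tan δ = 1.0208 ≥ 1, so the Sun never rises (polar night) and H₀ = 0.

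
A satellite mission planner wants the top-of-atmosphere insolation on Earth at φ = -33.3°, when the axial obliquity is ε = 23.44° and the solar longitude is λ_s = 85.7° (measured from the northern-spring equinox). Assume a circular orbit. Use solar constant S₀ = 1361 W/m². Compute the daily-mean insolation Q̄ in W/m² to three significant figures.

Solar declination: sin δ = sin ε · sin λ_s = sin 23.44° × sin 85.7° = 0.39667, so δ = +23.370°.
cos H₀ = −tan(-33.3°) tan(+23.370°) = 0.2838, H₀ = 1.2830 rad.
Bracket: H₀ sin φ sin δ + cos φ cos δ sin H₀ = 1.2830×-0.54902×0.39667 + 0.83581×0.91796×0.95887 = -0.279411 + 0.735684 = 0.456273.
Q̄ = (S₀/π) × [bracket] = (1361/π) × 0.456273 = 197.7 W/m².

Q̄ ≈ 198 W/m²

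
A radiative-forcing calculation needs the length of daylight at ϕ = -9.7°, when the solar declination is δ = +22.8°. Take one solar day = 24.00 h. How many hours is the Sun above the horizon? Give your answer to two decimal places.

cos h₀ = −tan ϕ · tan δ = −tan(-9.7°) × tan(+22.800°) = 0.0719, so h₀ = 1.4989 rad = 85.88°.
Daylight = 2h₀/(2π) × 24.00 h = (1.4989/π) × 24.00 = 11.45 h.

11.45 h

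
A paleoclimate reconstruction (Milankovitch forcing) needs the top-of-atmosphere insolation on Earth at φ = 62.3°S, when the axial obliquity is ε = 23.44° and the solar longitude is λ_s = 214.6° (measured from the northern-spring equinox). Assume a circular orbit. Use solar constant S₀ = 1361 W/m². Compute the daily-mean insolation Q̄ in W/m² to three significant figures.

Q̄ ≈ 352 W/m²

Solar declination: sin δ = sin ε · sin λ_s = sin 23.44° × sin 214.6° = -0.22588, so δ = -13.055°.
cos H₀ = −tan(-62.3°) tan(-13.055°) = -0.4417, H₀ = 2.0282 rad.
Bracket: H₀ sin φ sin δ + cos φ cos δ sin H₀ = 2.0282×-0.88539×-0.22588 + 0.46484×0.97415×0.89718 = 0.405624 + 0.406265 = 0.811889.
Q̄ = (S₀/π) × [bracket] = (1361/π) × 0.811889 = 351.7 W/m².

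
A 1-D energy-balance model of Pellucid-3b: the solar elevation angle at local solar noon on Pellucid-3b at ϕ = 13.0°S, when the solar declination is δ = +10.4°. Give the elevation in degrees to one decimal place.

At local noon the hour angle is zero, so the zenith angle equals |ϕ − δ| = |-13.0° − (+10.400°)| = 23.400°.
Elevation = 90° − 23.400° = 66.6°.

66.6°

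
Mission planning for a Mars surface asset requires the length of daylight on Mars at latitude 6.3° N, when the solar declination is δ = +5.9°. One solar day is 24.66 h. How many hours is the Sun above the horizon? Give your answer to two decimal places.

12.42 h

cos H₀ = −tan φ · tan δ = −tan(+6.3°) × tan(+5.900°) = -0.0114, so H₀ = 1.5822 rad = 90.65°.
Daylight = 2H₀/(2π) × 24.66 h = (1.5822/π) × 24.66 = 12.42 h.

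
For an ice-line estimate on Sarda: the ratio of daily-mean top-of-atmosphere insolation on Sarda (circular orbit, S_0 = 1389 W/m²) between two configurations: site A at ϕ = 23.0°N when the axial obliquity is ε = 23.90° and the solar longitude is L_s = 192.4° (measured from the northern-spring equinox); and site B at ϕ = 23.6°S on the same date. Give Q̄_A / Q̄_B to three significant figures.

Q̄_A / Q̄_B ≈ 0.893

— Configuration A (ϕ=+23.0°):
Solar declination: sin δ = sin ε · sin L_s = sin 23.90° × sin 192.4° = -0.08700, so δ = -4.991°.
cos h₀ = −tan(+23.0°) tan(-4.991°) = 0.0371, h₀ = 1.5337 rad.
Bracket: h₀ sin ϕ sin δ + cos ϕ cos δ sin h₀ = 1.5337×0.39073×-0.08700 + 0.92050×0.99621×0.99931 = -0.052136 + 0.916379 = 0.864243.
Q̄ = (S_0/π) × [bracket] = (1389/π) × 0.864243 = 382.11 W/m².
— Configuration B (ϕ=-23.6°):
cos h₀ = −tan(-23.6°) tan(-4.991°) = -0.0382, h₀ = 1.6090 rad.
Bracket: h₀ sin ϕ sin δ + cos ϕ cos δ sin h₀ = 1.6090×-0.40035×-0.08700 + 0.91636×0.99621×0.99927 = 0.056042 + 0.912221 = 0.968263.
Q̄ = (S_0/π) × [bracket] = (1389/π) × 0.968263 = 428.10 W/m².
Ratio Q̄_A / Q̄_B = 382.11 / 428.10 = 0.8926.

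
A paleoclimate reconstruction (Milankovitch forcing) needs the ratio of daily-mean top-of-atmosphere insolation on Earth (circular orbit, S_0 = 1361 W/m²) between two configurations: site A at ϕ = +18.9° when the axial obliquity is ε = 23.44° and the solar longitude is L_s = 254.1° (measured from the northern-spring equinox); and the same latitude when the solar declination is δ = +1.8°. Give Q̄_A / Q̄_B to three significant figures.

— Configuration A (ϕ=+18.9°):
Solar declination: sin δ = sin ε · sin L_s = sin 23.44° × sin 254.1° = -0.38257, so δ = -22.493°.
cos h₀ = −tan(+18.9°) tan(-22.493°) = 0.1418, h₀ = 1.4285 rad.
Bracket: h₀ sin ϕ sin δ + cos ϕ cos δ sin h₀ = 1.4285×0.32392×-0.38257 + 0.94609×0.92393×0.98990 = -0.177023 + 0.865292 = 0.688269.
Q̄ = (S_0/π) × [bracket] = (1361/π) × 0.688269 = 298.17 W/m².
— Configuration B (ϕ=+18.9°):
cos h₀ = −tan(+18.9°) tan(+1.800°) = -0.0108, h₀ = 1.5816 rad.
Bracket: h₀ sin ϕ sin δ + cos ϕ cos δ sin h₀ = 1.5816×0.32392×0.03141 + 0.94609×0.99951×0.99994 = 0.016092 + 0.945570 = 0.961662.
Q̄ = (S_0/π) × [bracket] = (1361/π) × 0.961662 = 416.61 W/m².
Ratio Q̄_A / Q̄_B = 298.17 / 416.61 = 0.7157.

Q̄_A / Q̄_B ≈ 0.716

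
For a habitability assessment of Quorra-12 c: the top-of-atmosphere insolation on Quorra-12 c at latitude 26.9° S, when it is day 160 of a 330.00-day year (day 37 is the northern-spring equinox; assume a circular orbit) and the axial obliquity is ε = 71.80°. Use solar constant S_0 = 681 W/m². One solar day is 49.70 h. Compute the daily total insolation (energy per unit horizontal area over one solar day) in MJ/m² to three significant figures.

9.42 MJ/m²

Solar longitude: L_s = 360° × (160 − 37)/330.00 = 134.182°.
sin δ = sin 71.80° × sin 134.182° = 0.68126, so δ = +42.942°.
cos h₀ = −tan(-26.9°) tan(+42.942°) = 0.4721, h₀ = 1.0791 rad.
Bracket: h₀ sin ϕ sin δ + cos ϕ cos δ sin h₀ = 1.0791×-0.45243×0.68126 + 0.89180×0.73205×0.88153 = -0.332603 + 0.575500 = 0.242897.
Q̄ = (S_0/π) × [bracket] = (681/π) × 0.242897 = 52.653 W/m².
Daily total = Q̄ × 49.70 h × 3600 s/h = 52.653 × 49.70 × 3600 / 10⁶ = 9.421 MJ/m².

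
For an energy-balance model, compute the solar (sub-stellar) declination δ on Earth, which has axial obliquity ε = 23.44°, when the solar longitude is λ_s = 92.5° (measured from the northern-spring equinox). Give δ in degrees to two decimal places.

sin δ = sin ε · sin λ_s = sin 23.44° × sin 92.5° = 0.397410.
δ = arcsin(0.397410) = +23.42°.

δ = +23.42°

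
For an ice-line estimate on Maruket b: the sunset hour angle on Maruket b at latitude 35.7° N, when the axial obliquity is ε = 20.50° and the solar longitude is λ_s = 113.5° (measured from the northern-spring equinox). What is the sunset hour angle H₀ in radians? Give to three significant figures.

Solar declination: sin δ = sin ε · sin λ_s = sin 20.50° × sin 113.5° = 0.32116, so δ = +18.733°.
cos H₀ = −tan φ · tan δ = −tan(+35.7°) × tan(+18.733°) = -0.2437, so H₀ = 1.8170 rad = 104.10°.

H₀ = 1.82 rad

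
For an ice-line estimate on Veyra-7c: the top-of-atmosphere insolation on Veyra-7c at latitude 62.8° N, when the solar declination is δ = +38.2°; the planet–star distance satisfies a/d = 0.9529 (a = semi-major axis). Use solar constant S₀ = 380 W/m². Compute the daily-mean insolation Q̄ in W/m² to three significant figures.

Q̄ ≈ 190 W/m²

cos H₀ = −tan(+62.8°) tan(+38.200°) = -1.5312 ≤ −1 ⇒ polar day, H₀ = π.
Bracket: H₀ sin φ sin δ + cos φ cos δ sin H₀ = 3.1416×0.88942×0.61841 + 0.45710×0.78586×0.00000 = 1.727962 + 0.000000 = 1.727962.
Inverse-square distance factor (a/d)² = 0.9529² = 0.908018.
Q̄ = (S₀/π) × 0.908018 × [bracket] = (380/π) × 0.908018 × 1.727962 = 189.8 W/m².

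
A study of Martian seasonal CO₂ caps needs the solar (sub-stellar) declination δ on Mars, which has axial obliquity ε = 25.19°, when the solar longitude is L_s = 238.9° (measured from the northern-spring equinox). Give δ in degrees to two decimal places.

sin δ = sin ε · sin L_s = sin 25.19° × sin 238.9° = -0.364446.
δ = arcsin(-0.364446) = -21.37°.

δ = -21.37°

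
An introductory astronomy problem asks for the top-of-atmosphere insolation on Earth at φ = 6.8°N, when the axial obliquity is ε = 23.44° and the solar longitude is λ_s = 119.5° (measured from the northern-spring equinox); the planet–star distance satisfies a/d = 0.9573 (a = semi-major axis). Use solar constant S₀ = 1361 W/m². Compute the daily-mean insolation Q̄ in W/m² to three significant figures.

Q̄ ≈ 396 W/m²

Solar declination: sin δ = sin ε · sin λ_s = sin 23.44° × sin 119.5° = 0.34622, so δ = +20.256°.
cos H₀ = −tan(+6.8°) tan(+20.256°) = -0.0440, H₀ = 1.6148 rad.
Bracket: H₀ sin φ sin δ + cos φ cos δ sin H₀ = 1.6148×0.11840×0.34622 + 0.99297×0.93815×0.99903 = 0.066195 + 0.930651 = 0.996846.
Inverse-square distance factor (a/d)² = 0.9573² = 0.916423.
Q̄ = (S₀/π) × 0.916423 × [bracket] = (1361/π) × 0.916423 × 0.996846 = 395.8 W/m².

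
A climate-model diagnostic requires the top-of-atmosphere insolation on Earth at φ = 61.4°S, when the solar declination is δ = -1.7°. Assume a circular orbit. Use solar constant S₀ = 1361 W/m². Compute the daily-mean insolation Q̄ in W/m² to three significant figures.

cos H₀ = −tan(-61.4°) tan(-1.700°) = -0.0544, H₀ = 1.6253 rad.
Bracket: H₀ sin φ sin δ + cos φ cos δ sin H₀ = 1.6253×-0.87798×-0.02967 + 0.47869×0.99956×0.99852 = 0.042339 + 0.477771 = 0.520110.
Q̄ = (S₀/π) × [bracket] = (1361/π) × 0.520110 = 225.3 W/m².

Q̄ ≈ 225 W/m²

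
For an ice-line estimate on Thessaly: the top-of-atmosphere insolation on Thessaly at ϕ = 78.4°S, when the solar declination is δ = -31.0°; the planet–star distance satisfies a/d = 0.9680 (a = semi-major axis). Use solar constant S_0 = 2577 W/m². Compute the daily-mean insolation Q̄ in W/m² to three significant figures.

Q̄ ≈ 1.22e+03 W/m²

cos h₀ = −tan(-78.4°) tan(-31.000°) = -2.9272 ≤ −1 ⇒ polar day, h₀ = π.
Bracket: h₀ sin ϕ sin δ + cos ϕ cos δ sin h₀ = 3.1416×-0.97958×-0.51504 + 0.20108×0.85717×0.00000 = 1.585009 + 0.000000 = 1.585009.
Inverse-square distance factor (a/d)² = 0.9680² = 0.937024.
Q̄ = (S_0/π) × 0.937024 × [bracket] = (2577/π) × 0.937024 × 1.585009 = 1218 W/m².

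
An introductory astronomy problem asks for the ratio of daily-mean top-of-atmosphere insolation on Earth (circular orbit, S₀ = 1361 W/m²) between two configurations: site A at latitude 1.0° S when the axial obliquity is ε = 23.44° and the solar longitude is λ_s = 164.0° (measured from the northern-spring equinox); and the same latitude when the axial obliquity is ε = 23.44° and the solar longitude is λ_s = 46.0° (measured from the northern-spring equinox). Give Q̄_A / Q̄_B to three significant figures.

Q̄_A / Q̄_B ≈ 1.04

— Configuration A (φ=-1.0°):
Solar declination: sin δ = sin ε · sin λ_s = sin 23.44° × sin 164.0° = 0.10965, so δ = +6.295°.
cos H₀ = −tan(-1.0°) tan(+6.295°) = 0.0019, H₀ = 1.5689 rad.
Bracket: H₀ sin φ sin δ + cos φ cos δ sin H₀ = 1.5689×-0.01745×0.10965 + 0.99985×0.99397×1.00000 = -0.003002 + 0.993821 = 0.990819.
Q̄ = (S₀/π) × [bracket] = (1361/π) × 0.990819 = 429.24 W/m².
— Configuration B (φ=-1.0°):
Solar declination: sin δ = sin ε · sin λ_s = sin 23.44° × sin 46.0° = 0.28615, so δ = +16.627°.
cos H₀ = −tan(-1.0°) tan(+16.627°) = 0.0052, H₀ = 1.5656 rad.
Bracket: H₀ sin φ sin δ + cos φ cos δ sin H₀ = 1.5656×-0.01745×0.28615 + 0.99985×0.95819×0.99999 = -0.007818 + 0.958037 = 0.950219.
Q̄ = (S₀/π) × [bracket] = (1361/π) × 0.950219 = 411.65 W/m².
Ratio Q̄_A / Q̄_B = 429.24 / 411.65 = 1.043.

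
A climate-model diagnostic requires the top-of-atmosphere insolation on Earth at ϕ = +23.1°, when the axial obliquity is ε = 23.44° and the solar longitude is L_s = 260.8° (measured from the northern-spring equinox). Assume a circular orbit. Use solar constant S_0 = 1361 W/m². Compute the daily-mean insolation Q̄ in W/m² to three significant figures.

Q̄ ≈ 268 W/m²

Solar declination: sin δ = sin ε · sin L_s = sin 23.44° × sin 260.8° = -0.39267, so δ = -23.121°.
cos h₀ = −tan(+23.1°) tan(-23.121°) = 0.1821, h₀ = 1.3877 rad.
Bracket: h₀ sin ϕ sin δ + cos ϕ cos δ sin h₀ = 1.3877×0.39234×-0.39267 + 0.91982×0.91968×0.98328 = -0.213789 + 0.831796 = 0.618007.
Q̄ = (S_0/π) × [bracket] = (1361/π) × 0.618007 = 267.7 W/m².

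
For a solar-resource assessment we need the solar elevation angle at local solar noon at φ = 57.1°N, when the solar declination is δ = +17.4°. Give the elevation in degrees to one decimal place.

At local noon the hour angle is zero, so the zenith angle equals |φ − δ| = |+57.1° − (+17.400°)| = 39.700°.
Elevation = 90° − 39.700° = 50.3°.

50.3°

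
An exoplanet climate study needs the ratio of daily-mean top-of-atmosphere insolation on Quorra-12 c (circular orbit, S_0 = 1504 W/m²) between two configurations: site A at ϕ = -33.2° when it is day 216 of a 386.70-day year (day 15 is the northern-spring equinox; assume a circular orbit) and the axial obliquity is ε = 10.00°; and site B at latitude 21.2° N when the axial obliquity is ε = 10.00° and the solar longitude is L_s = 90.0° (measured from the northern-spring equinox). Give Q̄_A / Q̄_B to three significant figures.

— Configuration A (ϕ=-33.2°):
Solar longitude: L_s = 360° × (216 − 15)/386.70 = 187.122°.
sin δ = sin 10.00° × sin 187.122° = -0.02153, so δ = -1.234°.
cos h₀ = −tan(-33.2°) tan(-1.234°) = -0.0141, h₀ = 1.5849 rad.
Bracket: h₀ sin ϕ sin δ + cos ϕ cos δ sin h₀ = 1.5849×-0.54756×-0.02153 + 0.83676×0.99977×0.99990 = 0.018684 + 0.836484 = 0.855168.
Q̄ = (S_0/π) × [bracket] = (1504/π) × 0.855168 = 409.40 W/m².
— Configuration B (ϕ=+21.2°):
Solar declination: sin δ = sin ε · sin L_s = sin 10.00° × sin 90.0° = 0.17365, so δ = +10.000°.
cos h₀ = −tan(+21.2°) tan(+10.000°) = -0.0684, h₀ = 1.6392 rad.
Bracket: h₀ sin ϕ sin δ + cos ϕ cos δ sin h₀ = 1.6392×0.36162×0.17365 + 0.93232×0.98481×0.99766 = 0.102934 + 0.916010 = 1.018944.
Q̄ = (S_0/π) × [bracket] = (1504/π) × 1.018944 = 487.81 W/m².
Ratio Q̄_A / Q̄_B = 409.40 / 487.81 = 0.8393.

Q̄_A / Q̄_B ≈ 0.839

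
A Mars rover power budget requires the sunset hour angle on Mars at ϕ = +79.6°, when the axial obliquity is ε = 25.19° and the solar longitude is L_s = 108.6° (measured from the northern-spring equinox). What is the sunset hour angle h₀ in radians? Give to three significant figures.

h₀ = 3.14 rad

Solar declination: sin δ = sin ε · sin L_s = sin 25.19° × sin 108.6° = 0.40339, so δ = +23.790°.
Sunrise equation: cos h₀ = −tan ϕ · tan δ = -2.4020 ≤ −1, so the Sun never sets (polar day) and h₀ = π.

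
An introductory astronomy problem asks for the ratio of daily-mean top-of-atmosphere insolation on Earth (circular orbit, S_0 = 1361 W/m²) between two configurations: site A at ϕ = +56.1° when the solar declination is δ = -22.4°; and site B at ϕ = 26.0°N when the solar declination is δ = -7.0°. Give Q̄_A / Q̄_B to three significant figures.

— Configuration A (ϕ=+56.1°):
cos h₀ = −tan(+56.1°) tan(-22.400°) = 0.6134, h₀ = 0.9105 rad.
Bracket: h₀ sin ϕ sin δ + cos ϕ cos δ sin h₀ = 0.9105×0.83001×-0.38107 + 0.55775×0.92455×0.78979 = -0.287984 + 0.407269 = 0.119285.
Q̄ = (S_0/π) × [bracket] = (1361/π) × 0.119285 = 51.677 W/m².
— Configuration B (ϕ=+26.0°):
cos h₀ = −tan(+26.0°) tan(-7.000°) = 0.0599, h₀ = 1.5109 rad.
Bracket: h₀ sin ϕ sin δ + cos ϕ cos δ sin h₀ = 1.5109×0.43837×-0.12187 + 0.89879×0.99255×0.99821 = -0.080719 + 0.890497 = 0.809778.
Q̄ = (S_0/π) × [bracket] = (1361/π) × 0.809778 = 350.81 W/m².
Ratio Q̄_A / Q̄_B = 51.677 / 350.81 = 0.1473.

Q̄_A / Q̄_B ≈ 0.147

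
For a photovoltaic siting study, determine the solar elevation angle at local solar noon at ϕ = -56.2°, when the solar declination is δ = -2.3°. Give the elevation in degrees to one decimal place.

At local noon the hour angle is zero, so the zenith angle equals |ϕ − δ| = |-56.2° − (-2.300°)| = 53.900°.
Elevation = 90° − 53.900° = 36.1°.

36.1°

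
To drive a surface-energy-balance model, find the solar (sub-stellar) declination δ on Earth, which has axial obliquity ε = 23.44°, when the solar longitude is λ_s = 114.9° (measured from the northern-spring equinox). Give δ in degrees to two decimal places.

δ = +21.15°

sin δ = sin ε · sin λ_s = sin 23.44° × sin 114.9° = 0.360812.
δ = arcsin(0.360812) = +21.15°.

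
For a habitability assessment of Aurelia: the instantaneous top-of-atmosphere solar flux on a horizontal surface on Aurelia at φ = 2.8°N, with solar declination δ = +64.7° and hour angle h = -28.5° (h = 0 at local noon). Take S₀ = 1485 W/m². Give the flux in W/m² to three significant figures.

cos θ_z = sin φ sin δ + cos φ cos δ cos h = 0.044164 + 0.375121 = 0.419285.
Flux = S₀ · cos θ_z = 1485 × 0.419285 = 622.6 W/m².

623 W/m²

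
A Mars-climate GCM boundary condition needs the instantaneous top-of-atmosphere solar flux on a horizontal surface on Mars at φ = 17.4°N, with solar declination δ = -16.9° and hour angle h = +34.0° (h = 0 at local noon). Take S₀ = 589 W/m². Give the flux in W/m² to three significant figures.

cos θ_z = sin φ sin δ + cos φ cos δ cos h = -0.086932 + 0.756936 = 0.670004.
Flux = S₀ · cos θ_z = 589 × 0.670004 = 394.6 W/m².

395 W/m²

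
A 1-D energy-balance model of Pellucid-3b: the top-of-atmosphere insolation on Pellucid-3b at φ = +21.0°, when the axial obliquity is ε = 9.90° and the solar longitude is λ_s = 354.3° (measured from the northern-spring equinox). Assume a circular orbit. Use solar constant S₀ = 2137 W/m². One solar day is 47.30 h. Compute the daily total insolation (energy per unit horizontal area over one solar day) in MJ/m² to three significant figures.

Solar declination: sin δ = sin ε · sin λ_s = sin 9.90° × sin 354.3° = -0.01708, so δ = -0.978°.
cos H₀ = −tan(+21.0°) tan(-0.978°) = 0.0066, H₀ = 1.5642 rad.
Bracket: H₀ sin φ sin δ + cos φ cos δ sin H₀ = 1.5642×0.35837×-0.01708 + 0.93358×0.99985×0.99998 = -0.009574 + 0.933421 = 0.923847.
Q̄ = (S₀/π) × [bracket] = (2137/π) × 0.923847 = 628.43 W/m².
Daily total = Q̄ × 47.30 h × 3600 s/h = 628.43 × 47.30 × 3600 / 10⁶ = 107.0 MJ/m².

107 MJ/m²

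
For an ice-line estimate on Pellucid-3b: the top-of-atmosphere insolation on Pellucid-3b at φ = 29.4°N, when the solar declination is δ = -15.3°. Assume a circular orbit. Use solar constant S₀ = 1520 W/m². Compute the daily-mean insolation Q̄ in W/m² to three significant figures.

Q̄ ≈ 313 W/m²

cos H₀ = −tan(+29.4°) tan(-15.300°) = 0.1541, H₀ = 1.4160 rad.
Bracket: H₀ sin φ sin δ + cos φ cos δ sin H₀ = 1.4160×0.49090×-0.26387 + 0.87121×0.96456×0.98805 = -0.183420 + 0.830292 = 0.646872.
Q̄ = (S₀/π) × [bracket] = (1520/π) × 0.646872 = 313.0 W/m².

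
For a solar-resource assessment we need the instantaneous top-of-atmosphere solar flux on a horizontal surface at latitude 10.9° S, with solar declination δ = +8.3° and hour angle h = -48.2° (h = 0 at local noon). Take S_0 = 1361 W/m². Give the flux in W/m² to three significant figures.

844 W/m²

cos θ_z = sin ϕ sin δ + cos ϕ cos δ cos h = -0.027297 + 0.647652 = 0.620355.
Flux = S_0 · cos θ_z = 1361 × 0.620355 = 844.3 W/m².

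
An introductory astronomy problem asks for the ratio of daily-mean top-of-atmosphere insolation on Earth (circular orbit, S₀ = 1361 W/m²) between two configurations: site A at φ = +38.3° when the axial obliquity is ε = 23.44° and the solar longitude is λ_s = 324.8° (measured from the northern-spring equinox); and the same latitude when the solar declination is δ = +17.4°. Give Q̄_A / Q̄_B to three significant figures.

Q̄_A / Q̄_B ≈ 0.521

— Configuration A (φ=+38.3°):
Solar declination: sin δ = sin ε · sin λ_s = sin 23.44° × sin 324.8° = -0.22930, so δ = -13.256°.
cos H₀ = −tan(+38.3°) tan(-13.256°) = 0.1860, H₀ = 1.3837 rad.
Bracket: H₀ sin φ sin δ + cos φ cos δ sin H₀ = 1.3837×0.61978×-0.22930 + 0.78478×0.97336×0.98254 = -0.196645 + 0.750536 = 0.553891.
Q̄ = (S₀/π) × [bracket] = (1361/π) × 0.553891 = 239.96 W/m².
— Configuration B (φ=+38.3°):
cos H₀ = −tan(+38.3°) tan(+17.400°) = -0.2475, H₀ = 1.8209 rad.
Bracket: H₀ sin φ sin δ + cos φ cos δ sin H₀ = 1.8209×0.61978×0.29904 + 0.78478×0.95424×0.96889 = 0.337484 + 0.725571 = 1.063055.
Q̄ = (S₀/π) × [bracket] = (1361/π) × 1.063055 = 460.54 W/m².
Ratio Q̄_A / Q̄_B = 239.96 / 460.54 = 0.5210.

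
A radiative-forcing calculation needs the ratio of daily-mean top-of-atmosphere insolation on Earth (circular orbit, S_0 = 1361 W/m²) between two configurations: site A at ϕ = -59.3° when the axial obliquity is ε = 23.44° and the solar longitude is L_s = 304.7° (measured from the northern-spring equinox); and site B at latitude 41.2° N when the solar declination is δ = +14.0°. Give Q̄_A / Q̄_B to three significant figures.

— Configuration A (ϕ=-59.3°):
Solar declination: sin δ = sin ε · sin L_s = sin 23.44° × sin 304.7° = -0.32704, so δ = -19.089°.
cos h₀ = −tan(-59.3°) tan(-19.089°) = -0.5828, h₀ = 2.1930 rad.
Bracket: h₀ sin ϕ sin δ + cos ϕ cos δ sin h₀ = 2.1930×-0.85985×-0.32704 + 0.51054×0.94501×0.81258 = 0.616683 + 0.392042 = 1.008725.
Q̄ = (S_0/π) × [bracket] = (1361/π) × 1.008725 = 437.00 W/m².
— Configuration B (ϕ=+41.2°):
cos h₀ = −tan(+41.2°) tan(+14.000°) = -0.2183, h₀ = 1.7908 rad.
Bracket: h₀ sin ϕ sin δ + cos ϕ cos δ sin h₀ = 1.7908×0.65869×0.24192 + 0.75241×0.97030×0.97589 = 0.285364 + 0.712462 = 0.997826.
Q̄ = (S_0/π) × [bracket] = (1361/π) × 0.997826 = 432.28 W/m².
Ratio Q̄_A / Q̄_B = 437.00 / 432.28 = 1.011.

Q̄_A / Q̄_B ≈ 1.01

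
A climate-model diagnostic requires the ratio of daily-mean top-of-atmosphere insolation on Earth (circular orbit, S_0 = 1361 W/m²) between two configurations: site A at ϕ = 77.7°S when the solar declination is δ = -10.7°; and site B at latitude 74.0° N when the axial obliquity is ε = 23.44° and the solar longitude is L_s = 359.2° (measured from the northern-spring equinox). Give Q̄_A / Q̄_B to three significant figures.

Q̄_A / Q̄_B ≈ 2.17

— Configuration A (ϕ=-77.7°):
cos h₀ = −tan(-77.7°) tan(-10.700°) = -0.8666, h₀ = 2.6192 rad.
Bracket: h₀ sin ϕ sin δ + cos ϕ cos δ sin h₀ = 2.6192×-0.97705×-0.18567 + 0.21303×0.98261×0.49898 = 0.475146 + 0.104449 = 0.579595.
Q̄ = (S_0/π) × [bracket] = (1361/π) × 0.579595 = 251.09 W/m².
— Configuration B (ϕ=+74.0°):
Solar declination: sin δ = sin ε · sin L_s = sin 23.44° × sin 359.2° = -0.00555, so δ = -0.318°.
cos h₀ = −tan(+74.0°) tan(-0.318°) = 0.0194, h₀ = 1.5514 rad.
Bracket: h₀ sin ϕ sin δ + cos ϕ cos δ sin h₀ = 1.5514×0.96126×-0.00555 + 0.27564×0.99998×0.99981 = -0.008277 + 0.275582 = 0.267305.
Q̄ = (S_0/π) × [bracket] = (1361/π) × 0.267305 = 115.80 W/m².
Ratio Q̄_A / Q̄_B = 251.09 / 115.80 = 2.168.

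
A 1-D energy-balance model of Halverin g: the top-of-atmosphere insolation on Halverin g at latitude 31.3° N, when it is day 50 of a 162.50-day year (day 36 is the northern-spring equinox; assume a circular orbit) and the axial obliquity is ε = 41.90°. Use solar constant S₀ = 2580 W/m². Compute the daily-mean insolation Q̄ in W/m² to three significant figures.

Q̄ ≈ 906 W/m²

Solar longitude: λ_s = 360° × (50 − 36)/162.50 = 31.015°.
sin δ = sin 41.90° × sin 31.015° = 0.34411, so δ = +20.128°.
cos H₀ = −tan(+31.3°) tan(+20.128°) = -0.2228, H₀ = 1.7955 rad.
Bracket: H₀ sin φ sin δ + cos φ cos δ sin H₀ = 1.7955×0.51952×0.34411 + 0.85446×0.93893×0.97486 = 0.320985 + 0.782109 = 1.103094.
Q̄ = (S₀/π) × [bracket] = (2580/π) × 1.103094 = 905.9 W/m².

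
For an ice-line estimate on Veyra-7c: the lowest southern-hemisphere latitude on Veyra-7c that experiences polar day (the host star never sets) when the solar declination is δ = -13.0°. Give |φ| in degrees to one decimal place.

|φ| = 77.0°

Polar day requires cos H₀ = −tan φ tan δ ≤ −1, i.e. tan φ tan δ ≥ 1.
The boundary is |tan φ| · |tan δ| = 1, so |φ| = 90° − |δ| = 90° − 13.0° = 77.0° in the southern hemisphere.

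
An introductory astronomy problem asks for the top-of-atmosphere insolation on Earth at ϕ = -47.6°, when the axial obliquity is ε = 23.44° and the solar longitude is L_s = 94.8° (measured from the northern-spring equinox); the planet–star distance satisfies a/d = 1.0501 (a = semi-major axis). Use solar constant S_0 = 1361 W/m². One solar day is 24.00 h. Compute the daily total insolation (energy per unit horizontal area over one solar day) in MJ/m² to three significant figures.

9.49 MJ/m²

Solar declination: sin δ = sin ε · sin L_s = sin 23.44° × sin 94.8° = 0.39639, so δ = +23.353°.
cos h₀ = −tan(-47.6°) tan(+23.353°) = 0.4728, h₀ = 1.0783 rad.
Bracket: h₀ sin ϕ sin δ + cos ϕ cos δ sin h₀ = 1.0783×-0.73846×0.39639 + 0.67430×0.91808×0.88115 = -0.315638 + 0.545486 = 0.229848.
Inverse-square distance factor (a/d)² = 1.0501² = 1.102710.
Q̄ = (S_0/π) × 1.102710 × [bracket] = (1361/π) × 1.102710 × 0.229848 = 109.80 W/m².
Daily total = Q̄ × 24.00 h × 3600 s/h = 109.80 × 24.00 × 3600 / 10⁶ = 9.487 MJ/m².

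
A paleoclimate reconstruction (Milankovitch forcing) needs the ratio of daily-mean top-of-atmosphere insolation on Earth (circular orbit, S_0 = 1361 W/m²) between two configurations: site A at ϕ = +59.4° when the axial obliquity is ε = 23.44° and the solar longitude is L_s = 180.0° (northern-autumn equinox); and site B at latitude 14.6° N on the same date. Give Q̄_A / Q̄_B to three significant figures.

— Configuration A (ϕ=+59.4°):
Solar declination: sin δ = sin ε · sin L_s = sin 23.44° × sin 180.0° = 0.00000, so δ = +0.000°.
cos h₀ = −tan(+59.4°) tan(+0.000°) = -0.0000, h₀ = 1.5708 rad.
Bracket: h₀ sin ϕ sin δ + cos ϕ cos δ sin h₀ = 1.5708×0.86074×0.00000 + 0.50904×1.00000×1.00000 = 0.000000 + 0.509040 = 0.509040.
Q̄ = (S_0/π) × [bracket] = (1361/π) × 0.509040 = 220.53 W/m².
— Configuration B (ϕ=+14.6°):
cos h₀ = −tan(+14.6°) tan(+0.000°) = -0.0000, h₀ = 1.5708 rad.
Bracket: h₀ sin ϕ sin δ + cos ϕ cos δ sin h₀ = 1.5708×0.25207×0.00000 + 0.96771×1.00000×1.00000 = 0.000000 + 0.967710 = 0.967710.
Q̄ = (S_0/π) × [bracket] = (1361/π) × 0.967710 = 419.23 W/m².
Ratio Q̄_A / Q̄_B = 220.53 / 419.23 = 0.5260.

Q̄_A / Q̄_B ≈ 0.526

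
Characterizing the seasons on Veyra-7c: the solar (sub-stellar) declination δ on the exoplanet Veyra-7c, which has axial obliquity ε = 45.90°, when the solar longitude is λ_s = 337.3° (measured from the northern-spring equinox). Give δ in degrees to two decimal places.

δ = -16.09°

sin δ = sin ε · sin λ_s = sin 45.90° × sin 337.3° = -0.277129.
δ = arcsin(-0.277129) = -16.09°.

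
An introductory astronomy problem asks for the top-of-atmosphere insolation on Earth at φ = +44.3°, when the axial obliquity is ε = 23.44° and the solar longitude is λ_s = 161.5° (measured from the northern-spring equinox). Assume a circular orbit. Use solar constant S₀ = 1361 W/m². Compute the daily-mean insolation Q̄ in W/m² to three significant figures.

Solar declination: sin δ = sin ε · sin λ_s = sin 23.44° × sin 161.5° = 0.12622, so δ = +7.251°.
cos H₀ = −tan(+44.3°) tan(+7.251°) = -0.1242, H₀ = 1.6953 rad.
Bracket: H₀ sin φ sin δ + cos φ cos δ sin H₀ = 1.6953×0.69842×0.12622 + 0.71569×0.99200×0.99226 = 0.149448 + 0.704469 = 0.853917.
Q̄ = (S₀/π) × [bracket] = (1361/π) × 0.853917 = 369.9 W/m².

Q̄ ≈ 370 W/m²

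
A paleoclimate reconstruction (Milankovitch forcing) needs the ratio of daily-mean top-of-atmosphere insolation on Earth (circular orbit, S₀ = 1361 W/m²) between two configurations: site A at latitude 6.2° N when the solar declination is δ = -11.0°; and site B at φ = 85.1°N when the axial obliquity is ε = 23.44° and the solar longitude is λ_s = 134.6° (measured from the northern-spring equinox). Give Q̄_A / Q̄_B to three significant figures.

Q̄_A / Q̄_B ≈ 1.06

— Configuration A (φ=+6.2°):
cos H₀ = −tan(+6.2°) tan(-11.000°) = 0.0211, H₀ = 1.5497 rad.
Bracket: H₀ sin φ sin δ + cos φ cos δ sin H₀ = 1.5497×0.10800×-0.19081 + 0.99415×0.98163×0.99978 = -0.031935 + 0.975673 = 0.943738.
Q̄ = (S₀/π) × [bracket] = (1361/π) × 0.943738 = 408.85 W/m².
— Configuration B (φ=+85.1°):
Solar declination: sin δ = sin ε · sin λ_s = sin 23.44° × sin 134.6° = 0.28324, so δ = +16.453°.
cos H₀ = −tan(+85.1°) tan(+16.453°) = -3.4449 ≤ −1 ⇒ polar day, H₀ = π.
Bracket: H₀ sin φ sin δ + cos φ cos δ sin H₀ = 3.1416×0.99635×0.28324 + 0.08542×0.95905×0.00000 = 0.886579 + 0.000000 = 0.886579.
Q̄ = (S₀/π) × [bracket] = (1361/π) × 0.886579 = 384.08 W/m².
Ratio Q̄_A / Q̄_B = 408.85 / 384.08 = 1.064.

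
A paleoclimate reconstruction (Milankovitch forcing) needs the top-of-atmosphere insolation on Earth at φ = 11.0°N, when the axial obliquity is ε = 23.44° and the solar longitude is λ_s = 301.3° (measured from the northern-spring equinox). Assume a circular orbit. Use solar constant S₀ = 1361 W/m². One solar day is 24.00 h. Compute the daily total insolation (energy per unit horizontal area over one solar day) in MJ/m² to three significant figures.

Solar declination: sin δ = sin ε · sin λ_s = sin 23.44° × sin 301.3° = -0.33989, so δ = -19.870°.
cos H₀ = −tan(+11.0°) tan(-19.870°) = 0.0703, H₀ = 1.5005 rad.
Bracket: H₀ sin φ sin δ + cos φ cos δ sin H₀ = 1.5005×0.19081×-0.33989 + 0.98163×0.94046×0.99753 = -0.097314 + 0.920903 = 0.823589.
Q̄ = (S₀/π) × [bracket] = (1361/π) × 0.823589 = 356.80 W/m².
Daily total = Q̄ × 24.00 h × 3600 s/h = 356.80 × 24.00 × 3600 / 10⁶ = 30.83 MJ/m².

30.8 MJ/m²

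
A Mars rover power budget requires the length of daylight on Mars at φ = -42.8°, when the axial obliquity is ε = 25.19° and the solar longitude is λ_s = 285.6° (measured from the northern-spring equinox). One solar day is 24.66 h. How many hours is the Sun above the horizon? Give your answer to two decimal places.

15.70 h

Solar declination: sin δ = sin ε · sin λ_s = sin 25.19° × sin 285.6° = -0.40994, so δ = -24.201°.
cos H₀ = −tan φ · tan δ = −tan(-42.8°) × tan(-24.201°) = -0.4162, so H₀ = 2.0000 rad = 114.59°.
Daylight = 2H₀/(2π) × 24.66 h = (2.0000/π) × 24.66 = 15.70 h.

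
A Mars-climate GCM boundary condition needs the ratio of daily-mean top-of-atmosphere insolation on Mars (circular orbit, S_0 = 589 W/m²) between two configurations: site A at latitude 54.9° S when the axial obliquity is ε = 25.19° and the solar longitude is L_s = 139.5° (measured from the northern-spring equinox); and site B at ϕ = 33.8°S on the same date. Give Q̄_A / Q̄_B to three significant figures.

Q̄_A / Q̄_B ≈ 0.427

— Configuration A (ϕ=-54.9°):
Solar declination: sin δ = sin ε · sin L_s = sin 25.19° × sin 139.5° = 0.27642, so δ = +16.047°.
cos h₀ = −tan(-54.9°) tan(+16.047°) = 0.4092, h₀ = 1.1492 rad.
Bracket: h₀ sin ϕ sin δ + cos ϕ cos δ sin h₀ = 1.1492×-0.81815×0.27642 + 0.57501×0.96104×0.91242 = -0.259895 + 0.504210 = 0.244315.
Q̄ = (S_0/π) × [bracket] = (589/π) × 0.244315 = 45.805 W/m².
— Configuration B (ϕ=-33.8°):
cos h₀ = −tan(-33.8°) tan(+16.047°) = 0.1925, h₀ = 1.3770 rad.
Bracket: h₀ sin ϕ sin δ + cos ϕ cos δ sin h₀ = 1.3770×-0.55630×0.27642 + 0.83098×0.96104×0.98129 = -0.211745 + 0.783663 = 0.571918.
Q̄ = (S_0/π) × [bracket] = (589/π) × 0.571918 = 107.23 W/m².
Ratio Q̄_A / Q̄_B = 45.805 / 107.23 = 0.4272.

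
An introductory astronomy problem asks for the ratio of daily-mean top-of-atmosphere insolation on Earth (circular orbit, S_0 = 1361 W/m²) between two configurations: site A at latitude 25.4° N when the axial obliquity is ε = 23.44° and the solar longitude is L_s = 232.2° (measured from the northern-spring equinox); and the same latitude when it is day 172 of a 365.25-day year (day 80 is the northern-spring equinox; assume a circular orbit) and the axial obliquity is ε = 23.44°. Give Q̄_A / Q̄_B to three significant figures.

Q̄_A / Q̄_B ≈ 0.589

— Configuration A (ϕ=+25.4°):
Solar declination: sin δ = sin ε · sin L_s = sin 23.44° × sin 232.2° = -0.31431, so δ = -18.319°.
cos h₀ = −tan(+25.4°) tan(-18.319°) = 0.1572, h₀ = 1.4129 rad.
Bracket: h₀ sin ϕ sin δ + cos ϕ cos δ sin h₀ = 1.4129×0.42894×-0.31431 + 0.90334×0.94932×0.98756 = -0.190487 + 0.846891 = 0.656404.
Q̄ = (S_0/π) × [bracket] = (1361/π) × 0.656404 = 284.37 W/m².
— Configuration B (ϕ=+25.4°):
Solar longitude: L_s = 360° × (172 − 80)/365.25 = 90.678°.
sin δ = sin 23.44° × sin 90.678° = 0.39776, so δ = +23.438°.
cos h₀ = −tan(+25.4°) tan(+23.438°) = -0.2059, h₀ = 1.7781 rad.
Bracket: h₀ sin ϕ sin δ + cos ϕ cos δ sin h₀ = 1.7781×0.42894×0.39776 + 0.90334×0.91749×0.97858 = 0.303371 + 0.811052 = 1.114423.
Q̄ = (S_0/π) × [bracket] = (1361/π) × 1.114423 = 482.79 W/m².
Ratio Q̄_A / Q̄_B = 284.37 / 482.79 = 0.5890.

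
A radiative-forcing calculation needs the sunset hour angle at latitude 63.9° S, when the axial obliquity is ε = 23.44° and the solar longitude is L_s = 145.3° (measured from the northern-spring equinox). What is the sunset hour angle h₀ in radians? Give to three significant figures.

Solar declination: sin δ = sin ε · sin L_s = sin 23.44° × sin 145.3° = 0.22645, so δ = +13.088°.
cos h₀ = −tan ϕ · tan δ = −tan(-63.9°) × tan(+13.088°) = 0.4746, so h₀ = 1.0763 rad = 61.67°.

h₀ = 1.08 rad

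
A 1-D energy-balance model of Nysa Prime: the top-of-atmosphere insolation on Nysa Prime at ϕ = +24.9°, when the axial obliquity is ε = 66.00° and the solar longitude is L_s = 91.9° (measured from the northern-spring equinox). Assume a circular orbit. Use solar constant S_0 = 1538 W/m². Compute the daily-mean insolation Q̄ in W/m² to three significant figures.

Q̄ ≈ 591 W/m²

Solar declination: sin δ = sin ε · sin L_s = sin 66.00° × sin 91.9° = 0.91304, so δ = +65.929°.
cos h₀ = −tan(+24.9°) tan(+65.929°) = -1.0391 ≤ −1 ⇒ polar day, h₀ = π.
Bracket: h₀ sin ϕ sin δ + cos ϕ cos δ sin h₀ = 3.1416×0.42104×0.91304 + 0.90704×0.40786×0.00000 = 1.207714 + 0.000000 = 1.207714.
Q̄ = (S_0/π) × [bracket] = (1538/π) × 1.207714 = 591.2 W/m².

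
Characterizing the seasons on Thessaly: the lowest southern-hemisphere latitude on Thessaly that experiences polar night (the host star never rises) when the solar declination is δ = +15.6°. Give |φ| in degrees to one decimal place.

|φ| = 74.4°

Polar night requires cos H₀ = −tan φ tan δ ≥ 1, i.e. tan φ tan δ ≤ −1.
The boundary is |tan φ| · |tan δ| = 1, so |φ| = 90° − |δ| = 90° − 15.6° = 74.4° in the southern hemisphere.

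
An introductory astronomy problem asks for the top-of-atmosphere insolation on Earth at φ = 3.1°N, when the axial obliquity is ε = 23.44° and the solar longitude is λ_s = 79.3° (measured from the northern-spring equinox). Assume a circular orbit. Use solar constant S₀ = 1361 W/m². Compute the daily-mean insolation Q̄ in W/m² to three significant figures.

Q̄ ≈ 413 W/m²

Solar declination: sin δ = sin ε · sin λ_s = sin 23.44° × sin 79.3° = 0.39087, so δ = +23.009°.
cos H₀ = −tan(+3.1°) tan(+23.009°) = -0.0230, H₀ = 1.5938 rad.
Bracket: H₀ sin φ sin δ + cos φ cos δ sin H₀ = 1.5938×0.05408×0.39087 + 0.99854×0.92045×0.99974 = 0.033690 + 0.918867 = 0.952557.
Q̄ = (S₀/π) × [bracket] = (1361/π) × 0.952557 = 412.7 W/m².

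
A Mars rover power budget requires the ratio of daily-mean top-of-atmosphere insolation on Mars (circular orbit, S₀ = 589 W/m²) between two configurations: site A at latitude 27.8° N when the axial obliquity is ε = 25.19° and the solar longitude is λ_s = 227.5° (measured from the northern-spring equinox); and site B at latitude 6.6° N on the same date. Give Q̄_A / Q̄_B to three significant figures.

Q̄_A / Q̄_B ≈ 0.702

— Configuration A (φ=+27.8°):
Solar declination: sin δ = sin ε · sin λ_s = sin 25.19° × sin 227.5° = -0.31380, so δ = -18.288°.
cos H₀ = −tan(+27.8°) tan(-18.288°) = 0.1743, H₀ = 1.3957 rad.
Bracket: H₀ sin φ sin δ + cos φ cos δ sin H₀ = 1.3957×0.46639×-0.31380 + 0.88458×0.94949×0.98470 = -0.204265 + 0.827049 = 0.622784.
Q̄ = (S₀/π) × [bracket] = (589/π) × 0.622784 = 116.76 W/m².
— Configuration B (φ=+6.6°):
cos H₀ = −tan(+6.6°) tan(-18.288°) = 0.0382, H₀ = 1.5325 rad.
Bracket: H₀ sin φ sin δ + cos φ cos δ sin H₀ = 1.5325×0.11494×-0.31380 + 0.99337×0.94949×0.99927 = -0.055274 + 0.942506 = 0.887232.
Q̄ = (S₀/π) × [bracket] = (589/π) × 0.887232 = 166.34 W/m².
Ratio Q̄_A / Q̄_B = 116.76 / 166.34 = 0.7019.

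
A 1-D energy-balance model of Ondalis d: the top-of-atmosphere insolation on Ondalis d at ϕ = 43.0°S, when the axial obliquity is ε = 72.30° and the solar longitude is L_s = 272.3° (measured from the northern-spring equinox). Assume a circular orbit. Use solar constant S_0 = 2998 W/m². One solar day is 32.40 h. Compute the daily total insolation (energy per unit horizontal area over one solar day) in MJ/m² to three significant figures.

227 MJ/m²

Solar declination: sin δ = sin ε · sin L_s = sin 72.30° × sin 272.3° = -0.95189, so δ = -72.156°.
cos h₀ = −tan(-43.0°) tan(-72.156°) = -2.8968 ≤ −1 ⇒ polar day, h₀ = π.
Bracket: h₀ sin ϕ sin δ + cos ϕ cos δ sin h₀ = 3.1416×-0.68200×-0.95189 + 0.73135×0.30643×0.00000 = 2.039492 + 0.000000 = 2.039492.
Q̄ = (S_0/π) × [bracket] = (2998/π) × 2.039492 = 1946.3 W/m².
Daily total = Q̄ × 32.40 h × 3600 s/h = 1946.3 × 32.40 × 3600 / 10⁶ = 227.0 MJ/m².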